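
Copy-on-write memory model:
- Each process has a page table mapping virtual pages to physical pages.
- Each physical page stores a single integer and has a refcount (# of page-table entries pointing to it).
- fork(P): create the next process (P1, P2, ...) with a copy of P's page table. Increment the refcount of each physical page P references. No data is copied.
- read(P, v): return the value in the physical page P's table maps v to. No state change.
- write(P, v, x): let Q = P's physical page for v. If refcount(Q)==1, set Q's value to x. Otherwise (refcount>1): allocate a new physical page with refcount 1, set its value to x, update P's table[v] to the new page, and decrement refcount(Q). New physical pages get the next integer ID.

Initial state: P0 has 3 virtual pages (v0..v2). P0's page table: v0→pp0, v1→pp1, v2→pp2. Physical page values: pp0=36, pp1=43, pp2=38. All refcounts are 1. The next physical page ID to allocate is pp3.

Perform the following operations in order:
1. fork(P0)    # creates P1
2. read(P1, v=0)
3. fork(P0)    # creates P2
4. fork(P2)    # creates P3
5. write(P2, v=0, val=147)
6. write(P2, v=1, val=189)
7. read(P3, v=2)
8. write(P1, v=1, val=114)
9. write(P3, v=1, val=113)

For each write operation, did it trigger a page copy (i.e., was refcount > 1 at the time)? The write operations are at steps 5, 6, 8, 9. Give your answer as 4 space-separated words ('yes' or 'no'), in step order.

Op 1: fork(P0) -> P1. 3 ppages; refcounts: pp0:2 pp1:2 pp2:2
Op 2: read(P1, v0) -> 36. No state change.
Op 3: fork(P0) -> P2. 3 ppages; refcounts: pp0:3 pp1:3 pp2:3
Op 4: fork(P2) -> P3. 3 ppages; refcounts: pp0:4 pp1:4 pp2:4
Op 5: write(P2, v0, 147). refcount(pp0)=4>1 -> COPY to pp3. 4 ppages; refcounts: pp0:3 pp1:4 pp2:4 pp3:1
Op 6: write(P2, v1, 189). refcount(pp1)=4>1 -> COPY to pp4. 5 ppages; refcounts: pp0:3 pp1:3 pp2:4 pp3:1 pp4:1
Op 7: read(P3, v2) -> 38. No state change.
Op 8: write(P1, v1, 114). refcount(pp1)=3>1 -> COPY to pp5. 6 ppages; refcounts: pp0:3 pp1:2 pp2:4 pp3:1 pp4:1 pp5:1
Op 9: write(P3, v1, 113). refcount(pp1)=2>1 -> COPY to pp6. 7 ppages; refcounts: pp0:3 pp1:1 pp2:4 pp3:1 pp4:1 pp5:1 pp6:1

yes yes yes yes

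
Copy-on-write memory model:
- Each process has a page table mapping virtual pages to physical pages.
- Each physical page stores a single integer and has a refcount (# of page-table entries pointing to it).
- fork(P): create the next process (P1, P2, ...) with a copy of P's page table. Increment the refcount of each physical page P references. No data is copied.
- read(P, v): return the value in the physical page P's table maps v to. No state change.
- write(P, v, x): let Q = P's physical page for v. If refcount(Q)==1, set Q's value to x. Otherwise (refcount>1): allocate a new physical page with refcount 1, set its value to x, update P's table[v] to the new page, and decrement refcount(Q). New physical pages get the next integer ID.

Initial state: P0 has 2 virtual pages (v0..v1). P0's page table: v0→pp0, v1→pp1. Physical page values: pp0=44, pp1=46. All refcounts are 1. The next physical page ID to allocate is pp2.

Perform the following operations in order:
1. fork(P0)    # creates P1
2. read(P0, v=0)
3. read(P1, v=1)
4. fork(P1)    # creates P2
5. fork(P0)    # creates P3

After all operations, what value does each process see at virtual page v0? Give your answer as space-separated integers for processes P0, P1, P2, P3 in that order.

Answer: 44 44 44 44

Derivation:
Op 1: fork(P0) -> P1. 2 ppages; refcounts: pp0:2 pp1:2
Op 2: read(P0, v0) -> 44. No state change.
Op 3: read(P1, v1) -> 46. No state change.
Op 4: fork(P1) -> P2. 2 ppages; refcounts: pp0:3 pp1:3
Op 5: fork(P0) -> P3. 2 ppages; refcounts: pp0:4 pp1:4
P0: v0 -> pp0 = 44
P1: v0 -> pp0 = 44
P2: v0 -> pp0 = 44
P3: v0 -> pp0 = 44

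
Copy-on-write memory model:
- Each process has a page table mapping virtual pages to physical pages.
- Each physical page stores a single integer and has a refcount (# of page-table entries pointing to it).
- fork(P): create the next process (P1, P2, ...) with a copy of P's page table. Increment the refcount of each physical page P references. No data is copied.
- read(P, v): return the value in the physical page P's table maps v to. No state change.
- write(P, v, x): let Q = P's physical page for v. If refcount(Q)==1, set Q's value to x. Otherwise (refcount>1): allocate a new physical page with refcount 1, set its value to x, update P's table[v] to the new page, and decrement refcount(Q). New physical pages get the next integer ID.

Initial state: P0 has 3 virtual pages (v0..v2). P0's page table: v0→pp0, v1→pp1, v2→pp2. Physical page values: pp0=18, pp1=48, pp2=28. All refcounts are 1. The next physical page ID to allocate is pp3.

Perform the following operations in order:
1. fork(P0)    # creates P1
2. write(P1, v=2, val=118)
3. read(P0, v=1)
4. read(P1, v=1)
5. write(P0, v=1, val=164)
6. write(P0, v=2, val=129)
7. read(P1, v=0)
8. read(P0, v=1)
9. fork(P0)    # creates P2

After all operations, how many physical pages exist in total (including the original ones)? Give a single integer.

Answer: 5

Derivation:
Op 1: fork(P0) -> P1. 3 ppages; refcounts: pp0:2 pp1:2 pp2:2
Op 2: write(P1, v2, 118). refcount(pp2)=2>1 -> COPY to pp3. 4 ppages; refcounts: pp0:2 pp1:2 pp2:1 pp3:1
Op 3: read(P0, v1) -> 48. No state change.
Op 4: read(P1, v1) -> 48. No state change.
Op 5: write(P0, v1, 164). refcount(pp1)=2>1 -> COPY to pp4. 5 ppages; refcounts: pp0:2 pp1:1 pp2:1 pp3:1 pp4:1
Op 6: write(P0, v2, 129). refcount(pp2)=1 -> write in place. 5 ppages; refcounts: pp0:2 pp1:1 pp2:1 pp3:1 pp4:1
Op 7: read(P1, v0) -> 18. No state change.
Op 8: read(P0, v1) -> 164. No state change.
Op 9: fork(P0) -> P2. 5 ppages; refcounts: pp0:3 pp1:1 pp2:2 pp3:1 pp4:2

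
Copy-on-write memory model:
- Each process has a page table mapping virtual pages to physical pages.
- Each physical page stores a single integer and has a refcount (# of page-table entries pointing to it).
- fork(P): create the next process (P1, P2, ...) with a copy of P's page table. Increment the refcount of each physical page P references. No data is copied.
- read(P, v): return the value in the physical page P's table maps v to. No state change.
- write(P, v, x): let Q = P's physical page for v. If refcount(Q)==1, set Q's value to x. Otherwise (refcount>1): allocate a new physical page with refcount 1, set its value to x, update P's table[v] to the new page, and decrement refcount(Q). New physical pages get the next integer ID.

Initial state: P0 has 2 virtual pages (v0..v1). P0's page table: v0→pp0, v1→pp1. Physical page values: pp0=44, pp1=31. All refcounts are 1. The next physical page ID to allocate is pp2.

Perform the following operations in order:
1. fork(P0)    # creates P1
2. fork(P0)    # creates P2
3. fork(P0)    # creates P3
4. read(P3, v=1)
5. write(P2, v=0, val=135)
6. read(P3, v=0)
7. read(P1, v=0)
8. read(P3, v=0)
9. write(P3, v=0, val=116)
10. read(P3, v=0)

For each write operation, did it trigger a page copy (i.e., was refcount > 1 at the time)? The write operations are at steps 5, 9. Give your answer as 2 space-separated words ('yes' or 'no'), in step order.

Op 1: fork(P0) -> P1. 2 ppages; refcounts: pp0:2 pp1:2
Op 2: fork(P0) -> P2. 2 ppages; refcounts: pp0:3 pp1:3
Op 3: fork(P0) -> P3. 2 ppages; refcounts: pp0:4 pp1:4
Op 4: read(P3, v1) -> 31. No state change.
Op 5: write(P2, v0, 135). refcount(pp0)=4>1 -> COPY to pp2. 3 ppages; refcounts: pp0:3 pp1:4 pp2:1
Op 6: read(P3, v0) -> 44. No state change.
Op 7: read(P1, v0) -> 44. No state change.
Op 8: read(P3, v0) -> 44. No state change.
Op 9: write(P3, v0, 116). refcount(pp0)=3>1 -> COPY to pp3. 4 ppages; refcounts: pp0:2 pp1:4 pp2:1 pp3:1
Op 10: read(P3, v0) -> 116. No state change.

yes yes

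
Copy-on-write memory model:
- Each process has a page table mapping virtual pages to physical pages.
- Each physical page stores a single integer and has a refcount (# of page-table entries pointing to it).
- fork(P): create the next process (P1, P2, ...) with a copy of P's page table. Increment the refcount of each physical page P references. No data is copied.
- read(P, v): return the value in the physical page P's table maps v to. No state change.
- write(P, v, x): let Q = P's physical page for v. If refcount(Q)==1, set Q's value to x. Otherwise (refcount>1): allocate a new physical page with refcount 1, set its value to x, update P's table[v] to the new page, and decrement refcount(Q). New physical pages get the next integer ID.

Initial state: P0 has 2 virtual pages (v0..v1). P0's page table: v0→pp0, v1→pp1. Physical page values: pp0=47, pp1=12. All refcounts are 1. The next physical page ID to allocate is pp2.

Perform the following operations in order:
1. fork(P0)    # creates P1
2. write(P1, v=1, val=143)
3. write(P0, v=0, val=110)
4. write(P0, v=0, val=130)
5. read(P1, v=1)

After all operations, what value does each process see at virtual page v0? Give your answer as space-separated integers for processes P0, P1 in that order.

Answer: 130 47

Derivation:
Op 1: fork(P0) -> P1. 2 ppages; refcounts: pp0:2 pp1:2
Op 2: write(P1, v1, 143). refcount(pp1)=2>1 -> COPY to pp2. 3 ppages; refcounts: pp0:2 pp1:1 pp2:1
Op 3: write(P0, v0, 110). refcount(pp0)=2>1 -> COPY to pp3. 4 ppages; refcounts: pp0:1 pp1:1 pp2:1 pp3:1
Op 4: write(P0, v0, 130). refcount(pp3)=1 -> write in place. 4 ppages; refcounts: pp0:1 pp1:1 pp2:1 pp3:1
Op 5: read(P1, v1) -> 143. No state change.
P0: v0 -> pp3 = 130
P1: v0 -> pp0 = 47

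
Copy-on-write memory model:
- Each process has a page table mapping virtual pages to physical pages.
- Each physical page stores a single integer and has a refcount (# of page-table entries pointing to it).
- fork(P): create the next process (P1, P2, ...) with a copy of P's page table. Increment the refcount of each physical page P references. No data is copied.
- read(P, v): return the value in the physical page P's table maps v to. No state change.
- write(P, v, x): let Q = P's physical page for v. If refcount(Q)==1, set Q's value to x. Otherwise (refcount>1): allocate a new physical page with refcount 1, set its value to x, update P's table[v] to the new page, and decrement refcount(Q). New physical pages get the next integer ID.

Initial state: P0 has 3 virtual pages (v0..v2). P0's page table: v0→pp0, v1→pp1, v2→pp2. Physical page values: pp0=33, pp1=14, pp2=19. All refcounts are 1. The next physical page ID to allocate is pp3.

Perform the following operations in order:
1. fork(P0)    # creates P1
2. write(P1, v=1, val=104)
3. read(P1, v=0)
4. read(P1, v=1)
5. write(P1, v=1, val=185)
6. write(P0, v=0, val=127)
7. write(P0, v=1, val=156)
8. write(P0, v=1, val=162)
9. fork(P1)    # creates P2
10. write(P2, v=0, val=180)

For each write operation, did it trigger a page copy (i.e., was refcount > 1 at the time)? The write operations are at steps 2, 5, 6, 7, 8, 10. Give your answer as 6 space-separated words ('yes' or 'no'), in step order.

Op 1: fork(P0) -> P1. 3 ppages; refcounts: pp0:2 pp1:2 pp2:2
Op 2: write(P1, v1, 104). refcount(pp1)=2>1 -> COPY to pp3. 4 ppages; refcounts: pp0:2 pp1:1 pp2:2 pp3:1
Op 3: read(P1, v0) -> 33. No state change.
Op 4: read(P1, v1) -> 104. No state change.
Op 5: write(P1, v1, 185). refcount(pp3)=1 -> write in place. 4 ppages; refcounts: pp0:2 pp1:1 pp2:2 pp3:1
Op 6: write(P0, v0, 127). refcount(pp0)=2>1 -> COPY to pp4. 5 ppages; refcounts: pp0:1 pp1:1 pp2:2 pp3:1 pp4:1
Op 7: write(P0, v1, 156). refcount(pp1)=1 -> write in place. 5 ppages; refcounts: pp0:1 pp1:1 pp2:2 pp3:1 pp4:1
Op 8: write(P0, v1, 162). refcount(pp1)=1 -> write in place. 5 ppages; refcounts: pp0:1 pp1:1 pp2:2 pp3:1 pp4:1
Op 9: fork(P1) -> P2. 5 ppages; refcounts: pp0:2 pp1:1 pp2:3 pp3:2 pp4:1
Op 10: write(P2, v0, 180). refcount(pp0)=2>1 -> COPY to pp5. 6 ppages; refcounts: pp0:1 pp1:1 pp2:3 pp3:2 pp4:1 pp5:1

yes no yes no no yes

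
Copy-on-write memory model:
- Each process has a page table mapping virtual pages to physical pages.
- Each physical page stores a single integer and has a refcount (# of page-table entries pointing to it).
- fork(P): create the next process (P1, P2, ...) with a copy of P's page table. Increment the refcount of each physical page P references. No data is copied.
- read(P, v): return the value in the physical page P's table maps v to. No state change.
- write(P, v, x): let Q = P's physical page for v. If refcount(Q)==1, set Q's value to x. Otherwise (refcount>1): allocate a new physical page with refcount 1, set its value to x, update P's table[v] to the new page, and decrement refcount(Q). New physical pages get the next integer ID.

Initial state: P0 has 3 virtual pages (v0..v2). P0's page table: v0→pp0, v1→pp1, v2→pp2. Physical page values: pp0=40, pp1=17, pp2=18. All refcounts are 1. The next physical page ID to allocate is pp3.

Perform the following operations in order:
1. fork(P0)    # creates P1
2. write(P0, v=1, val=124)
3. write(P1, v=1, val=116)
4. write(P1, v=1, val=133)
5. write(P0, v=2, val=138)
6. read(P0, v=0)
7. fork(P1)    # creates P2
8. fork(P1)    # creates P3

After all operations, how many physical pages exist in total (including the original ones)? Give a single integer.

Op 1: fork(P0) -> P1. 3 ppages; refcounts: pp0:2 pp1:2 pp2:2
Op 2: write(P0, v1, 124). refcount(pp1)=2>1 -> COPY to pp3. 4 ppages; refcounts: pp0:2 pp1:1 pp2:2 pp3:1
Op 3: write(P1, v1, 116). refcount(pp1)=1 -> write in place. 4 ppages; refcounts: pp0:2 pp1:1 pp2:2 pp3:1
Op 4: write(P1, v1, 133). refcount(pp1)=1 -> write in place. 4 ppages; refcounts: pp0:2 pp1:1 pp2:2 pp3:1
Op 5: write(P0, v2, 138). refcount(pp2)=2>1 -> COPY to pp4. 5 ppages; refcounts: pp0:2 pp1:1 pp2:1 pp3:1 pp4:1
Op 6: read(P0, v0) -> 40. No state change.
Op 7: fork(P1) -> P2. 5 ppages; refcounts: pp0:3 pp1:2 pp2:2 pp3:1 pp4:1
Op 8: fork(P1) -> P3. 5 ppages; refcounts: pp0:4 pp1:3 pp2:3 pp3:1 pp4:1

Answer: 5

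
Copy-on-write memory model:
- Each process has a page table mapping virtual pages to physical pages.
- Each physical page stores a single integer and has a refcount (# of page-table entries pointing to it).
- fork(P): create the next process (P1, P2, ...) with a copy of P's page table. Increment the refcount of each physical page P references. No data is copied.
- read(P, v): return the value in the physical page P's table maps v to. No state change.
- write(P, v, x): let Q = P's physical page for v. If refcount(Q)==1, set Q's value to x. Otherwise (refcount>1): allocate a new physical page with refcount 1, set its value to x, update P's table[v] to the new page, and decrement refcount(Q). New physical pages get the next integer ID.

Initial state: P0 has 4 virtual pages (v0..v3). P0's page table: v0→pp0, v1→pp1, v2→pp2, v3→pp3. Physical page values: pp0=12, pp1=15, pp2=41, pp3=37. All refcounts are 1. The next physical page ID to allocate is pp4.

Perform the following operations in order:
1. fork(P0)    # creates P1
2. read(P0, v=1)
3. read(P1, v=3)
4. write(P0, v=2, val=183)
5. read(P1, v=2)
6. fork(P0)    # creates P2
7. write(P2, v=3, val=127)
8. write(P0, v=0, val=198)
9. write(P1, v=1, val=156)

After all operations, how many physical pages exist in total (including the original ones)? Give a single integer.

Answer: 8

Derivation:
Op 1: fork(P0) -> P1. 4 ppages; refcounts: pp0:2 pp1:2 pp2:2 pp3:2
Op 2: read(P0, v1) -> 15. No state change.
Op 3: read(P1, v3) -> 37. No state change.
Op 4: write(P0, v2, 183). refcount(pp2)=2>1 -> COPY to pp4. 5 ppages; refcounts: pp0:2 pp1:2 pp2:1 pp3:2 pp4:1
Op 5: read(P1, v2) -> 41. No state change.
Op 6: fork(P0) -> P2. 5 ppages; refcounts: pp0:3 pp1:3 pp2:1 pp3:3 pp4:2
Op 7: write(P2, v3, 127). refcount(pp3)=3>1 -> COPY to pp5. 6 ppages; refcounts: pp0:3 pp1:3 pp2:1 pp3:2 pp4:2 pp5:1
Op 8: write(P0, v0, 198). refcount(pp0)=3>1 -> COPY to pp6. 7 ppages; refcounts: pp0:2 pp1:3 pp2:1 pp3:2 pp4:2 pp5:1 pp6:1
Op 9: write(P1, v1, 156). refcount(pp1)=3>1 -> COPY to pp7. 8 ppages; refcounts: pp0:2 pp1:2 pp2:1 pp3:2 pp4:2 pp5:1 pp6:1 pp7:1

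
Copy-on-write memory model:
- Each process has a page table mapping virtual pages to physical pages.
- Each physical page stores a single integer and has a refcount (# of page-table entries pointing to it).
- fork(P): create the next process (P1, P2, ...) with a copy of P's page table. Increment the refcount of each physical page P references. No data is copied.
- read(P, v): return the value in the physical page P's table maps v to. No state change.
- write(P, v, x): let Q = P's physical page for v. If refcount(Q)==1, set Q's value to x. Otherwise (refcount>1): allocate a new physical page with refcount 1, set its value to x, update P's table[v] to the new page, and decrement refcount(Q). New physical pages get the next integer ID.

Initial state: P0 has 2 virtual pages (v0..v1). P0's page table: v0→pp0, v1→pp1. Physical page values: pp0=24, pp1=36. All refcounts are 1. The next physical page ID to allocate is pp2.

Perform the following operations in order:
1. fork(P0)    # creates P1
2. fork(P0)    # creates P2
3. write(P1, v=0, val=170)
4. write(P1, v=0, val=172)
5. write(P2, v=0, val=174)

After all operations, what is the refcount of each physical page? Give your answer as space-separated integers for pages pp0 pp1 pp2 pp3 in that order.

Op 1: fork(P0) -> P1. 2 ppages; refcounts: pp0:2 pp1:2
Op 2: fork(P0) -> P2. 2 ppages; refcounts: pp0:3 pp1:3
Op 3: write(P1, v0, 170). refcount(pp0)=3>1 -> COPY to pp2. 3 ppages; refcounts: pp0:2 pp1:3 pp2:1
Op 4: write(P1, v0, 172). refcount(pp2)=1 -> write in place. 3 ppages; refcounts: pp0:2 pp1:3 pp2:1
Op 5: write(P2, v0, 174). refcount(pp0)=2>1 -> COPY to pp3. 4 ppages; refcounts: pp0:1 pp1:3 pp2:1 pp3:1

Answer: 1 3 1 1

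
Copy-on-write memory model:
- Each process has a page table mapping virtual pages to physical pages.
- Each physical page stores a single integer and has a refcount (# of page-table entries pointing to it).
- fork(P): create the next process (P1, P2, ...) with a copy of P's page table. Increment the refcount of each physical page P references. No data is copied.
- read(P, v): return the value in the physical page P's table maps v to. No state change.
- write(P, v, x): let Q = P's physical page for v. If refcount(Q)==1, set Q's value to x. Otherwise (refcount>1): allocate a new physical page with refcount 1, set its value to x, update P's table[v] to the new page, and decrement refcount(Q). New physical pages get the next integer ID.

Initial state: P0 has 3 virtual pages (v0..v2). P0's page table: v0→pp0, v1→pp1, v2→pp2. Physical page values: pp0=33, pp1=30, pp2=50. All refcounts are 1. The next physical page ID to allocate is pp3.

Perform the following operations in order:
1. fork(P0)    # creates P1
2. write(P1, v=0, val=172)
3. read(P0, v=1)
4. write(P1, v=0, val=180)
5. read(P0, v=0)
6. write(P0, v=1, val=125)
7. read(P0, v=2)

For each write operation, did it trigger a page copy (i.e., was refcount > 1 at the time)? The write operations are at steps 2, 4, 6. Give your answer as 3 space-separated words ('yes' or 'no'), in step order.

Op 1: fork(P0) -> P1. 3 ppages; refcounts: pp0:2 pp1:2 pp2:2
Op 2: write(P1, v0, 172). refcount(pp0)=2>1 -> COPY to pp3. 4 ppages; refcounts: pp0:1 pp1:2 pp2:2 pp3:1
Op 3: read(P0, v1) -> 30. No state change.
Op 4: write(P1, v0, 180). refcount(pp3)=1 -> write in place. 4 ppages; refcounts: pp0:1 pp1:2 pp2:2 pp3:1
Op 5: read(P0, v0) -> 33. No state change.
Op 6: write(P0, v1, 125). refcount(pp1)=2>1 -> COPY to pp4. 5 ppages; refcounts: pp0:1 pp1:1 pp2:2 pp3:1 pp4:1
Op 7: read(P0, v2) -> 50. No state change.

yes no yes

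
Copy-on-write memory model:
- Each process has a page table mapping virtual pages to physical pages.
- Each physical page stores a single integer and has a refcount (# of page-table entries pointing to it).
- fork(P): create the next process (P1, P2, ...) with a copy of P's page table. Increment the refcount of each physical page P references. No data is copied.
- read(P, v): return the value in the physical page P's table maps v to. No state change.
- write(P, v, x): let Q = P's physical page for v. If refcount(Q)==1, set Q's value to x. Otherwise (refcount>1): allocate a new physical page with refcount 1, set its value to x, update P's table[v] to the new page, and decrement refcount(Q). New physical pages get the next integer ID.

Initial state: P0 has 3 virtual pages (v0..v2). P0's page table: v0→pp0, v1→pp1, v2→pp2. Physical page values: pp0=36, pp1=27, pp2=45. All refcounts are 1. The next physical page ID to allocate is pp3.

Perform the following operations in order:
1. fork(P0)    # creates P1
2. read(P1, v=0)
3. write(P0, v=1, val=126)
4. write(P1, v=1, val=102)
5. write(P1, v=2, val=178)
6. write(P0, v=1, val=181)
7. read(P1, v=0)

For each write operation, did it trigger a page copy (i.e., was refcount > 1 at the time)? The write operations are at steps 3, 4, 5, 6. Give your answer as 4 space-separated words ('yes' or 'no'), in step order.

Op 1: fork(P0) -> P1. 3 ppages; refcounts: pp0:2 pp1:2 pp2:2
Op 2: read(P1, v0) -> 36. No state change.
Op 3: write(P0, v1, 126). refcount(pp1)=2>1 -> COPY to pp3. 4 ppages; refcounts: pp0:2 pp1:1 pp2:2 pp3:1
Op 4: write(P1, v1, 102). refcount(pp1)=1 -> write in place. 4 ppages; refcounts: pp0:2 pp1:1 pp2:2 pp3:1
Op 5: write(P1, v2, 178). refcount(pp2)=2>1 -> COPY to pp4. 5 ppages; refcounts: pp0:2 pp1:1 pp2:1 pp3:1 pp4:1
Op 6: write(P0, v1, 181). refcount(pp3)=1 -> write in place. 5 ppages; refcounts: pp0:2 pp1:1 pp2:1 pp3:1 pp4:1
Op 7: read(P1, v0) -> 36. No state change.

yes no yes no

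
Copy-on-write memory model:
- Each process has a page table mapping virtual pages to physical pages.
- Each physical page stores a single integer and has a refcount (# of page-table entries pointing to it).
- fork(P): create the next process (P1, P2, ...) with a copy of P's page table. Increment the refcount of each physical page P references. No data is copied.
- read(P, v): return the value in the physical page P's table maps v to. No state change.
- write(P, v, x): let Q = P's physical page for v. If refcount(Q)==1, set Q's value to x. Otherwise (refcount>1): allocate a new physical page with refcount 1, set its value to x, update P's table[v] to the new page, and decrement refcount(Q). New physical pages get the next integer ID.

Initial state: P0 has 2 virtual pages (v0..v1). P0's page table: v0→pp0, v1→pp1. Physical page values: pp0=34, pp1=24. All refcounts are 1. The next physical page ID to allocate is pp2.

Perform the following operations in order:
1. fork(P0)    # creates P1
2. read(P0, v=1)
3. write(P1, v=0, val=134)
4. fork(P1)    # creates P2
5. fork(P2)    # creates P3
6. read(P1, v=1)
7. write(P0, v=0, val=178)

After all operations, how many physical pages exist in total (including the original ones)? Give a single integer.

Op 1: fork(P0) -> P1. 2 ppages; refcounts: pp0:2 pp1:2
Op 2: read(P0, v1) -> 24. No state change.
Op 3: write(P1, v0, 134). refcount(pp0)=2>1 -> COPY to pp2. 3 ppages; refcounts: pp0:1 pp1:2 pp2:1
Op 4: fork(P1) -> P2. 3 ppages; refcounts: pp0:1 pp1:3 pp2:2
Op 5: fork(P2) -> P3. 3 ppages; refcounts: pp0:1 pp1:4 pp2:3
Op 6: read(P1, v1) -> 24. No state change.
Op 7: write(P0, v0, 178). refcount(pp0)=1 -> write in place. 3 ppages; refcounts: pp0:1 pp1:4 pp2:3

Answer: 3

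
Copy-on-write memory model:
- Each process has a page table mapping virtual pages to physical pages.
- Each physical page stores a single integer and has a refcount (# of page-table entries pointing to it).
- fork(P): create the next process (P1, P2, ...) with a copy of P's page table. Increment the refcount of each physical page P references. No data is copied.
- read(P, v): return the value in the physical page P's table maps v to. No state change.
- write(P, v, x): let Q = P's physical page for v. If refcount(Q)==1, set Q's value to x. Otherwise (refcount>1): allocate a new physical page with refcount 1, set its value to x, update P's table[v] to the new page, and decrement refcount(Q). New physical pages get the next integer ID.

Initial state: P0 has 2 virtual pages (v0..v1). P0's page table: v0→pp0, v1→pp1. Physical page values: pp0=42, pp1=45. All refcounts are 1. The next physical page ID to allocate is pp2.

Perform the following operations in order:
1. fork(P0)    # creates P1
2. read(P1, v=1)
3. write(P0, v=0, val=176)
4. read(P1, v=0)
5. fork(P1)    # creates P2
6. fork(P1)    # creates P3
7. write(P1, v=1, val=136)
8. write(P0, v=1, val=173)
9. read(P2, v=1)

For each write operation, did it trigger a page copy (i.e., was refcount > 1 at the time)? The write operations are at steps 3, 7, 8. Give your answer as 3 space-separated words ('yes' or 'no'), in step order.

Op 1: fork(P0) -> P1. 2 ppages; refcounts: pp0:2 pp1:2
Op 2: read(P1, v1) -> 45. No state change.
Op 3: write(P0, v0, 176). refcount(pp0)=2>1 -> COPY to pp2. 3 ppages; refcounts: pp0:1 pp1:2 pp2:1
Op 4: read(P1, v0) -> 42. No state change.
Op 5: fork(P1) -> P2. 3 ppages; refcounts: pp0:2 pp1:3 pp2:1
Op 6: fork(P1) -> P3. 3 ppages; refcounts: pp0:3 pp1:4 pp2:1
Op 7: write(P1, v1, 136). refcount(pp1)=4>1 -> COPY to pp3. 4 ppages; refcounts: pp0:3 pp1:3 pp2:1 pp3:1
Op 8: write(P0, v1, 173). refcount(pp1)=3>1 -> COPY to pp4. 5 ppages; refcounts: pp0:3 pp1:2 pp2:1 pp3:1 pp4:1
Op 9: read(P2, v1) -> 45. No state change.

yes yes yes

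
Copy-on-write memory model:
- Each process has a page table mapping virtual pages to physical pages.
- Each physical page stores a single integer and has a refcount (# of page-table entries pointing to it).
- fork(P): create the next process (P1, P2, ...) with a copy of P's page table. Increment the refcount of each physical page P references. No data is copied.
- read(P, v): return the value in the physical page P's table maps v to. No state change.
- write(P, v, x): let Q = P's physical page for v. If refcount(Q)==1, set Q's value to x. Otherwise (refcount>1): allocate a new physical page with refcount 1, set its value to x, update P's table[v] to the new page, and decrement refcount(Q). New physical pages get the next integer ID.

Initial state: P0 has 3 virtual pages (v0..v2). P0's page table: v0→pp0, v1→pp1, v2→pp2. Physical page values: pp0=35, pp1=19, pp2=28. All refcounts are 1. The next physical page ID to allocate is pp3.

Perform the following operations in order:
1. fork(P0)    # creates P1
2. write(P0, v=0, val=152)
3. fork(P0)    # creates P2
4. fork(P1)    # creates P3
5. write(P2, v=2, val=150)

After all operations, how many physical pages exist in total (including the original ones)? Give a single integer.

Op 1: fork(P0) -> P1. 3 ppages; refcounts: pp0:2 pp1:2 pp2:2
Op 2: write(P0, v0, 152). refcount(pp0)=2>1 -> COPY to pp3. 4 ppages; refcounts: pp0:1 pp1:2 pp2:2 pp3:1
Op 3: fork(P0) -> P2. 4 ppages; refcounts: pp0:1 pp1:3 pp2:3 pp3:2
Op 4: fork(P1) -> P3. 4 ppages; refcounts: pp0:2 pp1:4 pp2:4 pp3:2
Op 5: write(P2, v2, 150). refcount(pp2)=4>1 -> COPY to pp4. 5 ppages; refcounts: pp0:2 pp1:4 pp2:3 pp3:2 pp4:1

Answer: 5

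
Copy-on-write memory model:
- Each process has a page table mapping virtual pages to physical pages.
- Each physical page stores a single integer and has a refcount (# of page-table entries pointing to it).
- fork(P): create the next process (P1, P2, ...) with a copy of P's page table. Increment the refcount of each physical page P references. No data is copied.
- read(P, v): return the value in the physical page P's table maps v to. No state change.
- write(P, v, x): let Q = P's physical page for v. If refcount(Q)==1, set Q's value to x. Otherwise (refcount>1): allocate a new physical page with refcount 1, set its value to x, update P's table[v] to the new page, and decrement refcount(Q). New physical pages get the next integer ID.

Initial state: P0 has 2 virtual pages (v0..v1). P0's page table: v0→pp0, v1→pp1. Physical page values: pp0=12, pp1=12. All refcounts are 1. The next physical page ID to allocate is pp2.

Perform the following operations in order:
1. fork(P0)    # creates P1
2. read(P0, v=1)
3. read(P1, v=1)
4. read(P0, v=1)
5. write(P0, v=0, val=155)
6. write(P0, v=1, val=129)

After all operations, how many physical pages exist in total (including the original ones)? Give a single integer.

Answer: 4

Derivation:
Op 1: fork(P0) -> P1. 2 ppages; refcounts: pp0:2 pp1:2
Op 2: read(P0, v1) -> 12. No state change.
Op 3: read(P1, v1) -> 12. No state change.
Op 4: read(P0, v1) -> 12. No state change.
Op 5: write(P0, v0, 155). refcount(pp0)=2>1 -> COPY to pp2. 3 ppages; refcounts: pp0:1 pp1:2 pp2:1
Op 6: write(P0, v1, 129). refcount(pp1)=2>1 -> COPY to pp3. 4 ppages; refcounts: pp0:1 pp1:1 pp2:1 pp3:1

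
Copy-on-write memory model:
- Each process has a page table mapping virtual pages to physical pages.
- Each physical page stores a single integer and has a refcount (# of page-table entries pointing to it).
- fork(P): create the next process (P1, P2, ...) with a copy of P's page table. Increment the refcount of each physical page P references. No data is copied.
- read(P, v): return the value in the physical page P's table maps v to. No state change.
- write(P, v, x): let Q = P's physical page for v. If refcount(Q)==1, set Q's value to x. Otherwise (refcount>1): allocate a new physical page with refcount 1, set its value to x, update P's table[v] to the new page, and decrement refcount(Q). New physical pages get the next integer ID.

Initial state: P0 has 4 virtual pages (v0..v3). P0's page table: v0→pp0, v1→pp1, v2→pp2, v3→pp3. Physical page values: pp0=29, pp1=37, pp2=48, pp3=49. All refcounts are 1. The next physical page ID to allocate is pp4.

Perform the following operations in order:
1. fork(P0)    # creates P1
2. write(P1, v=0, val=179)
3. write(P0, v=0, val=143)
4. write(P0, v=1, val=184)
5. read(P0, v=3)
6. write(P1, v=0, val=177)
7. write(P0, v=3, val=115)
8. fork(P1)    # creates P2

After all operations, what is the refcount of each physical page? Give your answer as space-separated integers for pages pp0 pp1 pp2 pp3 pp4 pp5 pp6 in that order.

Answer: 1 2 3 2 2 1 1

Derivation:
Op 1: fork(P0) -> P1. 4 ppages; refcounts: pp0:2 pp1:2 pp2:2 pp3:2
Op 2: write(P1, v0, 179). refcount(pp0)=2>1 -> COPY to pp4. 5 ppages; refcounts: pp0:1 pp1:2 pp2:2 pp3:2 pp4:1
Op 3: write(P0, v0, 143). refcount(pp0)=1 -> write in place. 5 ppages; refcounts: pp0:1 pp1:2 pp2:2 pp3:2 pp4:1
Op 4: write(P0, v1, 184). refcount(pp1)=2>1 -> COPY to pp5. 6 ppages; refcounts: pp0:1 pp1:1 pp2:2 pp3:2 pp4:1 pp5:1
Op 5: read(P0, v3) -> 49. No state change.
Op 6: write(P1, v0, 177). refcount(pp4)=1 -> write in place. 6 ppages; refcounts: pp0:1 pp1:1 pp2:2 pp3:2 pp4:1 pp5:1
Op 7: write(P0, v3, 115). refcount(pp3)=2>1 -> COPY to pp6. 7 ppages; refcounts: pp0:1 pp1:1 pp2:2 pp3:1 pp4:1 pp5:1 pp6:1
Op 8: fork(P1) -> P2. 7 ppages; refcounts: pp0:1 pp1:2 pp2:3 pp3:2 pp4:2 pp5:1 pp6:1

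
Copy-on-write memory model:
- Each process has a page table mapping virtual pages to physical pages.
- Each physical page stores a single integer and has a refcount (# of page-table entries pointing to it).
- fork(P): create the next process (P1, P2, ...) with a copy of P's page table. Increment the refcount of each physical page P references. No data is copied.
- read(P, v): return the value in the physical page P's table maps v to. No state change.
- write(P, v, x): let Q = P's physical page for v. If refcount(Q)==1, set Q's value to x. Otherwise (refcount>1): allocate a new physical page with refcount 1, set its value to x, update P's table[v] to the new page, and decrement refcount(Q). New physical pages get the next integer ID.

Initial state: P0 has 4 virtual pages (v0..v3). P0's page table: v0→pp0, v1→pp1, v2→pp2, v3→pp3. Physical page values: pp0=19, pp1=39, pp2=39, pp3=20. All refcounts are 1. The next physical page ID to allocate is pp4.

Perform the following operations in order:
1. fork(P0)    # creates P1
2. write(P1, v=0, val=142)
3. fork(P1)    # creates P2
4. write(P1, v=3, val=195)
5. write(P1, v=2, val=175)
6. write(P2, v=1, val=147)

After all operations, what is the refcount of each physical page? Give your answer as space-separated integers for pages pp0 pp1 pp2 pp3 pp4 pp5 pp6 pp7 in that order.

Op 1: fork(P0) -> P1. 4 ppages; refcounts: pp0:2 pp1:2 pp2:2 pp3:2
Op 2: write(P1, v0, 142). refcount(pp0)=2>1 -> COPY to pp4. 5 ppages; refcounts: pp0:1 pp1:2 pp2:2 pp3:2 pp4:1
Op 3: fork(P1) -> P2. 5 ppages; refcounts: pp0:1 pp1:3 pp2:3 pp3:3 pp4:2
Op 4: write(P1, v3, 195). refcount(pp3)=3>1 -> COPY to pp5. 6 ppages; refcounts: pp0:1 pp1:3 pp2:3 pp3:2 pp4:2 pp5:1
Op 5: write(P1, v2, 175). refcount(pp2)=3>1 -> COPY to pp6. 7 ppages; refcounts: pp0:1 pp1:3 pp2:2 pp3:2 pp4:2 pp5:1 pp6:1
Op 6: write(P2, v1, 147). refcount(pp1)=3>1 -> COPY to pp7. 8 ppages; refcounts: pp0:1 pp1:2 pp2:2 pp3:2 pp4:2 pp5:1 pp6:1 pp7:1

Answer: 1 2 2 2 2 1 1 1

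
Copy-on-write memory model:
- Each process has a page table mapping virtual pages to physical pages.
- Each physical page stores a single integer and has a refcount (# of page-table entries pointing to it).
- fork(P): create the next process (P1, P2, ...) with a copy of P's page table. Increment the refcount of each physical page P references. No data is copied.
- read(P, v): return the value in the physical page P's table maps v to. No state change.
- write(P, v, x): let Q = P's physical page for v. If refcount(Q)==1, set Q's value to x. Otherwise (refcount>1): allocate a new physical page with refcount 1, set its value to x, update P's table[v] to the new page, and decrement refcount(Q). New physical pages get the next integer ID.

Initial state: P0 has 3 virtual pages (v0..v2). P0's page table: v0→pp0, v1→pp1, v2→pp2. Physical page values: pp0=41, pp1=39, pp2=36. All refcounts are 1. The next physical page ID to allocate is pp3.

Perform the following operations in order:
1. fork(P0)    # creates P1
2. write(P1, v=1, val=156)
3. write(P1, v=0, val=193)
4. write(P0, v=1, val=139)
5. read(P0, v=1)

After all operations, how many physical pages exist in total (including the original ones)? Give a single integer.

Op 1: fork(P0) -> P1. 3 ppages; refcounts: pp0:2 pp1:2 pp2:2
Op 2: write(P1, v1, 156). refcount(pp1)=2>1 -> COPY to pp3. 4 ppages; refcounts: pp0:2 pp1:1 pp2:2 pp3:1
Op 3: write(P1, v0, 193). refcount(pp0)=2>1 -> COPY to pp4. 5 ppages; refcounts: pp0:1 pp1:1 pp2:2 pp3:1 pp4:1
Op 4: write(P0, v1, 139). refcount(pp1)=1 -> write in place. 5 ppages; refcounts: pp0:1 pp1:1 pp2:2 pp3:1 pp4:1
Op 5: read(P0, v1) -> 139. No state change.

Answer: 5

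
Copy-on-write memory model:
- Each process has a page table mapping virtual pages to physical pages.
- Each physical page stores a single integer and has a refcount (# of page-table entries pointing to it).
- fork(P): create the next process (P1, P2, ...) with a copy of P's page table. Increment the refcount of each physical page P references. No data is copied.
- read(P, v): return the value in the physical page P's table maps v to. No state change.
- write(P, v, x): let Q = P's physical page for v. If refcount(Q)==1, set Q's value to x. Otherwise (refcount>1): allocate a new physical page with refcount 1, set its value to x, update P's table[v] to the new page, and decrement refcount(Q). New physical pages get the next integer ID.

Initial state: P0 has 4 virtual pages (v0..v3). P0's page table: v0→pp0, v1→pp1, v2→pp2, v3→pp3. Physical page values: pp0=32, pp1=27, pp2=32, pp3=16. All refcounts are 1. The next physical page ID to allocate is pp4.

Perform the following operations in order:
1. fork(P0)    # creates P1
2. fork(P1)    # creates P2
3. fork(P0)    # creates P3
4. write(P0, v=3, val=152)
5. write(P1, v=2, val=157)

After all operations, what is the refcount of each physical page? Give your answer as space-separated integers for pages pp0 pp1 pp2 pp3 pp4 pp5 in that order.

Answer: 4 4 3 3 1 1

Derivation:
Op 1: fork(P0) -> P1. 4 ppages; refcounts: pp0:2 pp1:2 pp2:2 pp3:2
Op 2: fork(P1) -> P2. 4 ppages; refcounts: pp0:3 pp1:3 pp2:3 pp3:3
Op 3: fork(P0) -> P3. 4 ppages; refcounts: pp0:4 pp1:4 pp2:4 pp3:4
Op 4: write(P0, v3, 152). refcount(pp3)=4>1 -> COPY to pp4. 5 ppages; refcounts: pp0:4 pp1:4 pp2:4 pp3:3 pp4:1
Op 5: write(P1, v2, 157). refcount(pp2)=4>1 -> COPY to pp5. 6 ppages; refcounts: pp0:4 pp1:4 pp2:3 pp3:3 pp4:1 pp5:1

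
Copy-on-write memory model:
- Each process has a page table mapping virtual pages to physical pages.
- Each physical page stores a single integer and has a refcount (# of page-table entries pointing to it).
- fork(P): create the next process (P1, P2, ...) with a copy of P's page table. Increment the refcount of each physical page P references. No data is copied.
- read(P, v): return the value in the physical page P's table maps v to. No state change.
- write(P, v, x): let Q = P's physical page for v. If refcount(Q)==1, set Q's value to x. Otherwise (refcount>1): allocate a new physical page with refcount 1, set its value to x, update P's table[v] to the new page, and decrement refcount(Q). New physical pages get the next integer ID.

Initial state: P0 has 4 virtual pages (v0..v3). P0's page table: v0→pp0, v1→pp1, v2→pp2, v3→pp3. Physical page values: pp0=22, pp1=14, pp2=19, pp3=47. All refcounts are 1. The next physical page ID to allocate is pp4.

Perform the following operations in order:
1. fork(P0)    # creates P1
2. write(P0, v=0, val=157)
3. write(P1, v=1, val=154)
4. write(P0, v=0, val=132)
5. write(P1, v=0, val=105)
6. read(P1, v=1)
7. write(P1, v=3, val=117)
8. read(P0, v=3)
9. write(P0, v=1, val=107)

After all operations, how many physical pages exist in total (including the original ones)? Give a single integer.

Op 1: fork(P0) -> P1. 4 ppages; refcounts: pp0:2 pp1:2 pp2:2 pp3:2
Op 2: write(P0, v0, 157). refcount(pp0)=2>1 -> COPY to pp4. 5 ppages; refcounts: pp0:1 pp1:2 pp2:2 pp3:2 pp4:1
Op 3: write(P1, v1, 154). refcount(pp1)=2>1 -> COPY to pp5. 6 ppages; refcounts: pp0:1 pp1:1 pp2:2 pp3:2 pp4:1 pp5:1
Op 4: write(P0, v0, 132). refcount(pp4)=1 -> write in place. 6 ppages; refcounts: pp0:1 pp1:1 pp2:2 pp3:2 pp4:1 pp5:1
Op 5: write(P1, v0, 105). refcount(pp0)=1 -> write in place. 6 ppages; refcounts: pp0:1 pp1:1 pp2:2 pp3:2 pp4:1 pp5:1
Op 6: read(P1, v1) -> 154. No state change.
Op 7: write(P1, v3, 117). refcount(pp3)=2>1 -> COPY to pp6. 7 ppages; refcounts: pp0:1 pp1:1 pp2:2 pp3:1 pp4:1 pp5:1 pp6:1
Op 8: read(P0, v3) -> 47. No state change.
Op 9: write(P0, v1, 107). refcount(pp1)=1 -> write in place. 7 ppages; refcounts: pp0:1 pp1:1 pp2:2 pp3:1 pp4:1 pp5:1 pp6:1

Answer: 7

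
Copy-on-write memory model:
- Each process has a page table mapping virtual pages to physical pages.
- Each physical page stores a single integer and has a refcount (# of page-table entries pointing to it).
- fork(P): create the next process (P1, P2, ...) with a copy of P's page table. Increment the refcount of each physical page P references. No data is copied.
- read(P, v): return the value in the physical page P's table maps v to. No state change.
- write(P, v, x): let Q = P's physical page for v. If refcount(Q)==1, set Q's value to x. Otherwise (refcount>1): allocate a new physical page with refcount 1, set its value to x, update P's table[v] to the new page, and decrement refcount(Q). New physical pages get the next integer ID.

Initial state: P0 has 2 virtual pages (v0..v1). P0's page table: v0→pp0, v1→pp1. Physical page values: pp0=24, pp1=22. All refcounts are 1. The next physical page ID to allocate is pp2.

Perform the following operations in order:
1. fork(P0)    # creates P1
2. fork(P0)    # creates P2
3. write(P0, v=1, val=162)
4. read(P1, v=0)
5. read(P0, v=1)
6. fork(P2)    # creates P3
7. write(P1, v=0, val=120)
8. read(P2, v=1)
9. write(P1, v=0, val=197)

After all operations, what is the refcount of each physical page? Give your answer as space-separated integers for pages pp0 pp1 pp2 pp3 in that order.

Op 1: fork(P0) -> P1. 2 ppages; refcounts: pp0:2 pp1:2
Op 2: fork(P0) -> P2. 2 ppages; refcounts: pp0:3 pp1:3
Op 3: write(P0, v1, 162). refcount(pp1)=3>1 -> COPY to pp2. 3 ppages; refcounts: pp0:3 pp1:2 pp2:1
Op 4: read(P1, v0) -> 24. No state change.
Op 5: read(P0, v1) -> 162. No state change.
Op 6: fork(P2) -> P3. 3 ppages; refcounts: pp0:4 pp1:3 pp2:1
Op 7: write(P1, v0, 120). refcount(pp0)=4>1 -> COPY to pp3. 4 ppages; refcounts: pp0:3 pp1:3 pp2:1 pp3:1
Op 8: read(P2, v1) -> 22. No state change.
Op 9: write(P1, v0, 197). refcount(pp3)=1 -> write in place. 4 ppages; refcounts: pp0:3 pp1:3 pp2:1 pp3:1

Answer: 3 3 1 1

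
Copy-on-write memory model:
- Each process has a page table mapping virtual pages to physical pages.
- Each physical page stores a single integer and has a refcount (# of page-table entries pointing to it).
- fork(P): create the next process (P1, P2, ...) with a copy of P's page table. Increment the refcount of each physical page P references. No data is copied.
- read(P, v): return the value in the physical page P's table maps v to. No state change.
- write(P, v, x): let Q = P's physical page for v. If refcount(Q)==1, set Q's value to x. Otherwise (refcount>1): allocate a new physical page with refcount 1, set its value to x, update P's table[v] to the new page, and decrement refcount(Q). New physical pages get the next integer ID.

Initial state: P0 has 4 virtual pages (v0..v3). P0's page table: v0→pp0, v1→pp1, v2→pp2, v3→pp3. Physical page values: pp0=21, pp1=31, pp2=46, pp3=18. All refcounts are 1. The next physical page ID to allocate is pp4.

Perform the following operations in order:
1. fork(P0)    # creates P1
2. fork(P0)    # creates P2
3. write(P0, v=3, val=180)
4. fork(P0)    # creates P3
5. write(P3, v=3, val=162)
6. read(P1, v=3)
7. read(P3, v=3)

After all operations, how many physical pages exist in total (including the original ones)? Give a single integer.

Op 1: fork(P0) -> P1. 4 ppages; refcounts: pp0:2 pp1:2 pp2:2 pp3:2
Op 2: fork(P0) -> P2. 4 ppages; refcounts: pp0:3 pp1:3 pp2:3 pp3:3
Op 3: write(P0, v3, 180). refcount(pp3)=3>1 -> COPY to pp4. 5 ppages; refcounts: pp0:3 pp1:3 pp2:3 pp3:2 pp4:1
Op 4: fork(P0) -> P3. 5 ppages; refcounts: pp0:4 pp1:4 pp2:4 pp3:2 pp4:2
Op 5: write(P3, v3, 162). refcount(pp4)=2>1 -> COPY to pp5. 6 ppages; refcounts: pp0:4 pp1:4 pp2:4 pp3:2 pp4:1 pp5:1
Op 6: read(P1, v3) -> 18. No state change.
Op 7: read(P3, v3) -> 162. No state change.

Answer: 6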